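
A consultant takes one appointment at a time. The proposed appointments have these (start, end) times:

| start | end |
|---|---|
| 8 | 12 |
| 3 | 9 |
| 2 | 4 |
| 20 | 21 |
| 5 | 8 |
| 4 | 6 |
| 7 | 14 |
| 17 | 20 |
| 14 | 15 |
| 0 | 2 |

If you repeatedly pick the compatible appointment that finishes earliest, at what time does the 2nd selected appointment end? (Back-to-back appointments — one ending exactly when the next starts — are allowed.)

4

Sorted by end: (0,2)  (2,4)  (4,6)  (5,8)  (3,9)  (8,12)  (7,14)  (14,15)  (17,20)  (20,21)
take (0,2); take (2,4); take (4,6); skip (5,8); take (8,12); take (14,15); take (17,20); take (20,21).
Selected: (0,2) (2,4) (4,6) (8,12) (14,15) (17,20) (20,21)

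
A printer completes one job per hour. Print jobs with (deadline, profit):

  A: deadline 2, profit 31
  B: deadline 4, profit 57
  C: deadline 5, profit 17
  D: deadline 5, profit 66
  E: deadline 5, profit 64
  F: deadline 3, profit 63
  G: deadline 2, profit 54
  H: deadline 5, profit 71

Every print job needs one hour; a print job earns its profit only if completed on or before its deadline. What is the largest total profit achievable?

321

Take jobs in profit order; each goes to the latest open slot no later than its deadline.
Profit order: H=71 D=66 E=64 F=63 B=57 G=54 A=31 C=17
Assign: H→slot 5, D→slot 4, E→slot 3, F→slot 2, B→slot 1, G skipped, A skipped, C skipped.
Slots: [1:B] [2:F] [3:E] [4:D] [5:H]
Profit = 57 + 63 + 64 + 66 + 71 = 321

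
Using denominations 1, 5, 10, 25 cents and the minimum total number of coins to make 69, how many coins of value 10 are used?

1

69 = 2×25 + 1×10 + 1×5 + 4×1
Count of 10: 1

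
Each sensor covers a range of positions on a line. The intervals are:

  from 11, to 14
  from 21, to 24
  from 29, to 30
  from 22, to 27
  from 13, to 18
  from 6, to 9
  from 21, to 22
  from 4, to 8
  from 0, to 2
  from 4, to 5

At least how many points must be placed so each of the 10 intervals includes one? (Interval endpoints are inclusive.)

6

By right end: [0,2]  [4,5]  [4,8]  [6,9]  [11,14]  [13,18]  [21,22]  [21,24]  [22,27]  [29,30]
[0,2] uncovered → point at 2; [4,5] uncovered → point at 5; [6,9] uncovered → point at 9; [11,14] uncovered → point at 14; [21,22] uncovered → point at 22; [29,30] uncovered → point at 30.
Points: 2, 5, 9, 14, 22, 30 (6 total).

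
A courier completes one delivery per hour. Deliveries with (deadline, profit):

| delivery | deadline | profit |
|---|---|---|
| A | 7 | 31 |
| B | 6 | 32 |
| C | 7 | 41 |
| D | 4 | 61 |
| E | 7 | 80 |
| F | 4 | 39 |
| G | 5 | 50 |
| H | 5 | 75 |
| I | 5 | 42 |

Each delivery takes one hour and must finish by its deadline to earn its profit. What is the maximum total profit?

Sort by profit descending; place each in the latest free slot ≤ its deadline.
By profit: E(d7,80), H(d5,75), D(d4,61), G(d5,50), I(d5,42), C(d7,41), F(d4,39), B(d6,32), A(d7,31)
E→slot 7; H→slot 5; D→slot 4; G→slot 3; I→slot 2; C→slot 6; F→slot 1; B skipped; A skipped.
Profit = 39 + 42 + 50 + 61 + 75 + 41 + 80 = 388

388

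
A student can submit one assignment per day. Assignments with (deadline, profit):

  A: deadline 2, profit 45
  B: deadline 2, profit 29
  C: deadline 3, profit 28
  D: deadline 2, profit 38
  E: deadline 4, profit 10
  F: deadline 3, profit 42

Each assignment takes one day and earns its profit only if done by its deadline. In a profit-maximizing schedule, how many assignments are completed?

Sort by profit descending; place each in the latest free slot ≤ its deadline.
By profit: A(d2,45), F(d3,42), D(d2,38), B(d2,29), C(d3,28), E(d4,10)
A→slot 2; F→slot 3; D→slot 1; B skipped; C skipped; E→slot 4.
4 of 6 scheduled.

4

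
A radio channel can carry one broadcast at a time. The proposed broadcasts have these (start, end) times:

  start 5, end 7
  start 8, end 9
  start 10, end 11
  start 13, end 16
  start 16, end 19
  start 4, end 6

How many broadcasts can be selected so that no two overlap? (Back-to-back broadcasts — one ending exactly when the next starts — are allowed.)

5

Sorted by end: (4,6)  (5,7)  (8,9)  (10,11)  (13,16)  (16,19)
take (4,6); take (8,9); take (10,11); take (13,16); take (16,19).
Selected 5 broadcasts.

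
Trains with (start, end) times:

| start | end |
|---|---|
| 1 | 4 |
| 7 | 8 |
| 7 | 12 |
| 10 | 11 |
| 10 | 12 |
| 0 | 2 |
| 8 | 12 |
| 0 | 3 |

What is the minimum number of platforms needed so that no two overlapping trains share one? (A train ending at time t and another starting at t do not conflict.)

4

Events (time:±→running): 0:+→1 0:+→2 1:+→3 2:-→2 3:-→1 4:-→0 7:+→1 7:+→2 8:-→1 8:+→2 10:+→3 10:+→4 … peak 4.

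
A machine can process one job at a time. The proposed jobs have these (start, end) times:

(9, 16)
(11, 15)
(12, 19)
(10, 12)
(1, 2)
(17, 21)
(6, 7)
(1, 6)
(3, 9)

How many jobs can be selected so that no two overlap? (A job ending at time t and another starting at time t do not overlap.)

4

Sort by end time and greedily take each interval whose start is ≥ the last chosen end.
Sorted by end: (1,2)  (1,6)  (6,7)  (3,9)  (10,12)  (11,15)  (9,16)  (12,19)  (17,21)
take (1,2); take (6,7); take (10,12); skip (11,15); skip (9,16); take (12,19); skip (17,21).
Selected 4 jobs.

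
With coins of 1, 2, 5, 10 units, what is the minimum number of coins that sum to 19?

19 = 1×10 + 1×5 + 2×2
Total coins = 1 + 1 + 2 = 4

4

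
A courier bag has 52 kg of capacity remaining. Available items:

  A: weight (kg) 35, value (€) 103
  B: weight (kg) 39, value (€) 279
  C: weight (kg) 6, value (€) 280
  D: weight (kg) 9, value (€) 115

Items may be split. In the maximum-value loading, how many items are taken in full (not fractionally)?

2

Greedy by value/weight ratio, highest first.
Ratios (sorted): C 46.67, D 12.78, B 7.15, A 2.94
take C (6 @ 280); take D (9 @ 115); take 37/39 of B → 264.69. Capacity used 52/52.
2 item(s) taken whole; one partial (take 37/39 of B).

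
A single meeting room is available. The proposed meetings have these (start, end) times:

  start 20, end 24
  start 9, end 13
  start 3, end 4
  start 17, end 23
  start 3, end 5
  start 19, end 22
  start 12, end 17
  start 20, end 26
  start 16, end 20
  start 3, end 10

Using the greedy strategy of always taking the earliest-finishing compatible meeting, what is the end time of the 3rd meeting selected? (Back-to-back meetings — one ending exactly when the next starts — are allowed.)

20

Order by finish time; keep every interval that doesn't clash with the previous kept one.
Sorted by end: (3,4)  (3,5)  (3,10)  (9,13)  (12,17)  (16,20)  (19,22)  (17,23)  (20,24)  (20,26)
take (3,4); skip (3,10); take (9,13); skip (12,17); take (16,20); take (20,24); skip (20,26).
Selected: (3,4) (9,13) (16,20) (20,24)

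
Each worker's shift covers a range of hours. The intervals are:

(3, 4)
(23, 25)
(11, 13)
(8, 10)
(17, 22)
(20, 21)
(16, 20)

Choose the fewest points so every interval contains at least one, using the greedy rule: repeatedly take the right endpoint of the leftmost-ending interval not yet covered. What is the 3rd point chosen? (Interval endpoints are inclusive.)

Process intervals by earliest right end; each time one isn't hit yet, stab at its right endpoint.
Sorted: [3,4] [8,10] [11,13] [16,20] [20,21] [17,22] [23,25]
{[3,4]} hit by 4; {[8,10]} hit by 10; {[11,13]} hit by 13; {[16,20],[20,21],[17,22]} hit by 20; {[23,25]} hit by 25.
Points: 4, 10, 13, 20, 25 (5 total).

13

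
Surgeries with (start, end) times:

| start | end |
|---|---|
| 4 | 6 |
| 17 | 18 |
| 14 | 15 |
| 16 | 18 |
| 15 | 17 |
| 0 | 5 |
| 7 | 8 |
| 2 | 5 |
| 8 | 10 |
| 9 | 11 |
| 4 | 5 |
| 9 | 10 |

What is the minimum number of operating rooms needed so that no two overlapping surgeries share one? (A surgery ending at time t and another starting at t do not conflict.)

Count concurrent intervals with a sweep; the peak is the room count.
Events (time:±→running): 0:+→1 2:+→2 4:+→3 4:+→4 … peak 4.

4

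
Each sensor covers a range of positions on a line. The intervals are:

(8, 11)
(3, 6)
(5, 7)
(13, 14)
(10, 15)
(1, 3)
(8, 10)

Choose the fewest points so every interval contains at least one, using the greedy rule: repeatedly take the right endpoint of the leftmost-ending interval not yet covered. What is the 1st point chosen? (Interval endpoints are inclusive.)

Sorted: [1,3] [3,6] [5,7] [8,10] [8,11] [13,14] [10,15]
{[1,3],[3,6]} hit by 3; {[5,7]} hit by 7; {[8,10],[8,11]} hit by 10; {[13,14],[10,15]} hit by 14.
Points: 3, 7, 10, 14 (4 total).

3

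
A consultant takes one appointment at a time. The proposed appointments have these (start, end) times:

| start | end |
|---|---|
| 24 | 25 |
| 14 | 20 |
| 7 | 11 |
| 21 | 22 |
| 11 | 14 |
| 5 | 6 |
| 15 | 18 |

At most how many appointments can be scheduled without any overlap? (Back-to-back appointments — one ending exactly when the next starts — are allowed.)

By end time: (5,6), (7,11), (11,14), (15,18), (14,20), (21,22), (24,25).
Pick (5,6); next start ≥ 6 → (7,11); next start ≥ 11 → (11,14); next start ≥ 14 → (15,18); next start ≥ 18 → (21,22); next start ≥ 22 → (24,25).
Selected 6 appointments.

6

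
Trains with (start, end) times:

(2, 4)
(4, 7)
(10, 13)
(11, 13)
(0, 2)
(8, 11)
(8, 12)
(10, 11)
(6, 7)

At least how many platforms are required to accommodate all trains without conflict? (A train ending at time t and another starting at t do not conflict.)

4

Count concurrent intervals with a sweep; the peak is the room count.
Events (time:±→running): 0:+→1 2:-→0 2:+→1 4:-→0 4:+→1 6:+→2 7:-→1 7:-→0 8:+→1 8:+→2 10:+→3 10:+→4 … peak 4.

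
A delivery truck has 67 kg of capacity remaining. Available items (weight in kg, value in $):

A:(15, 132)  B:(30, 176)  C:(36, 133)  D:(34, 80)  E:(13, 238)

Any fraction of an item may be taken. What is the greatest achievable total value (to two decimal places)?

579.25

Order: E (238/13=18.31) > A (132/15=8.80) > B (176/30=5.87) > C (133/36=3.69) > D (80/34=2.35)
Fill: take E (13 @ 238) → take A (15 @ 132) → take B (30 @ 176) → take 9/36 of C → 33.25; 67/67 used.
Total value = 579.25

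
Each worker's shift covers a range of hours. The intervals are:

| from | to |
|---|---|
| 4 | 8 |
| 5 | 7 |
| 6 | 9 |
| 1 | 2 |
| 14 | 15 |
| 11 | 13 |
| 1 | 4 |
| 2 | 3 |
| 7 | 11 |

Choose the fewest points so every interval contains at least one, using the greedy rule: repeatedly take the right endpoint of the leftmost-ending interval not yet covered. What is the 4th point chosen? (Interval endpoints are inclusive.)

15

Sort by right endpoint; whenever an interval is uncovered, place a point at its right end.
By right end: [1,2]  [2,3]  [1,4]  [5,7]  [4,8]  [6,9]  [7,11]  [11,13]  [14,15]
[1,2] uncovered → point at 2; [5,7] uncovered → point at 7; [11,13] uncovered → point at 13; [14,15] uncovered → point at 15.
Points: 2, 7, 13, 15 (4 total).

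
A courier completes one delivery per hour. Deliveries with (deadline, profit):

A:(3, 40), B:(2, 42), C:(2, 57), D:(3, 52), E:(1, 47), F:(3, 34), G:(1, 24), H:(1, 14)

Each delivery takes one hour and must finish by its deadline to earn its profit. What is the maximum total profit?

156

By profit: C(d2,57), D(d3,52), E(d1,47), B(d2,42), A(d3,40), F(d3,34), G(d1,24), H(d1,14)
C→slot 2; D→slot 3; E→slot 1; B skipped; A skipped; F skipped; G skipped; H skipped.
Profit = 47 + 57 + 52 = 156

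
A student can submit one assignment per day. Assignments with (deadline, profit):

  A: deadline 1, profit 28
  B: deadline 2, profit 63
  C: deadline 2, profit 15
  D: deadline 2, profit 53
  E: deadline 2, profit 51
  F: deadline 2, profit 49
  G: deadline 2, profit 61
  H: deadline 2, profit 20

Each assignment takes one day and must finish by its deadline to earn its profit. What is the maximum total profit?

Take jobs in profit order; each goes to the latest open slot no later than its deadline.
Profit order: B=63 G=61 D=53 E=51 F=49 A=28 H=20 C=15
Assign: B→slot 2, G→slot 1, D skipped, E skipped, F skipped, A skipped, H skipped, C skipped.
Slots: [1:G] [2:B]
Profit = 61 + 63 = 124

124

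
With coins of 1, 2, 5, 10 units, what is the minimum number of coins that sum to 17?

3

Use the largest denomination that fits, subtract, and repeat.
17 − 1×10→7 − 1×5→2 − 1×2→0
Total coins = 1 + 1 + 1 = 3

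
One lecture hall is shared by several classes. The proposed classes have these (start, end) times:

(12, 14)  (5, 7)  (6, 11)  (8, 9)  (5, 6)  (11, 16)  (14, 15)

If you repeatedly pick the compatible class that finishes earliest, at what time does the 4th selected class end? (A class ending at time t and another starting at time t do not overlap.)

Sort by end time and greedily take each interval whose start is ≥ the last chosen end.
By end time: (5,6), (5,7), (8,9), (6,11), (12,14), (14,15), (11,16).
Pick (5,6); next start ≥ 6 → (8,9); next start ≥ 9 → (12,14); next start ≥ 14 → (14,15).
Selected: (5,6) (8,9) (12,14) (14,15)

15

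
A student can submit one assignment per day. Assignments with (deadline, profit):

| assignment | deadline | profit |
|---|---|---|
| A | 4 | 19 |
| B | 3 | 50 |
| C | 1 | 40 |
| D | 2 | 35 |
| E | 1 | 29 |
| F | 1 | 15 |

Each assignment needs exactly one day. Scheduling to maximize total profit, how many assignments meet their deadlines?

4

By profit: B(d3,50), C(d1,40), D(d2,35), E(d1,29), A(d4,19), F(d1,15)
B→slot 3; C→slot 1; D→slot 2; E skipped; A→slot 4; F skipped.
4 of 6 scheduled.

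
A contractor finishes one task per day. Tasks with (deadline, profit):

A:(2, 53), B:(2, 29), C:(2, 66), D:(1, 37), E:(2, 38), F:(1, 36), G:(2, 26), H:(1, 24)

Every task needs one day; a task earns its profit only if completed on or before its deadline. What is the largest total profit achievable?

By profit: C(d2,66), A(d2,53), E(d2,38), D(d1,37), F(d1,36), B(d2,29), G(d2,26), H(d1,24)
C→slot 2; A→slot 1; E skipped; D skipped; F skipped; B skipped; G skipped; H skipped.
Profit = 53 + 66 = 119

119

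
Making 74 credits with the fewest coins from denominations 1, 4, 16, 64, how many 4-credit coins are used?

2

Use the largest denomination that fits, subtract, and repeat.
74 = 1×64 + 2×4 + 2×1
Count of 4: 2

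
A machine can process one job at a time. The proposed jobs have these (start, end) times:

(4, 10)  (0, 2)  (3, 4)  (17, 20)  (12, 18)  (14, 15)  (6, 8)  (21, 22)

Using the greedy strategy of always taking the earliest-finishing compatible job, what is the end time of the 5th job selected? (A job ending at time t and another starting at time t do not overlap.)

Order by finish time; keep every interval that doesn't clash with the previous kept one.
Sorted by end: (0,2)  (3,4)  (6,8)  (4,10)  (14,15)  (12,18)  (17,20)  (21,22)
take (0,2); take (3,4); take (6,8); take (14,15); take (17,20); take (21,22).
Selected: (0,2) (3,4) (6,8) (14,15) (17,20) (21,22)

20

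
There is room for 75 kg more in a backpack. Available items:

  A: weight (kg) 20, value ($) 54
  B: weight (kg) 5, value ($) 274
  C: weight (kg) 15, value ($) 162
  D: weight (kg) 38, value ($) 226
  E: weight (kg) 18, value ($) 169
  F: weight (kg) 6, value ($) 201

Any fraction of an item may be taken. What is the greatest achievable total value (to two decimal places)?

Greedy by value/weight ratio, highest first.
Ratios (sorted): B 54.80, F 33.50, C 10.80, E 9.39, D 5.95, A 2.70
take B (5 @ 274); take F (6 @ 201); take C (15 @ 162); take E (18 @ 169); take 31/38 of D → 184.37. Capacity used 75/75.
Total value = 990.37

990.37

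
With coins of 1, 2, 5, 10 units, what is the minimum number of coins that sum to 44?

6

Greedy: take as many of the largest coin as possible, then repeat with the remainder.
44 = 4×10 + 2×2
Total coins = 4 + 2 = 6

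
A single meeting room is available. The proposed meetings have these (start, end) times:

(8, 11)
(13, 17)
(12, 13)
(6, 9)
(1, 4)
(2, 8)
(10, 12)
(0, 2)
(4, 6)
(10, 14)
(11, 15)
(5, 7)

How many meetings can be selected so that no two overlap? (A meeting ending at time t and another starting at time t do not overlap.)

Sorted by end: (0,2)  (1,4)  (4,6)  (5,7)  (2,8)  (6,9)  (8,11)  (10,12)  (12,13)  (10,14)  (11,15)  (13,17)
take (0,2); skip (1,4); take (4,6); skip (2,8); take (6,9); take (10,12); take (12,13); skip (10,14); skip (11,15); take (13,17).
Selected 6 meetings.

6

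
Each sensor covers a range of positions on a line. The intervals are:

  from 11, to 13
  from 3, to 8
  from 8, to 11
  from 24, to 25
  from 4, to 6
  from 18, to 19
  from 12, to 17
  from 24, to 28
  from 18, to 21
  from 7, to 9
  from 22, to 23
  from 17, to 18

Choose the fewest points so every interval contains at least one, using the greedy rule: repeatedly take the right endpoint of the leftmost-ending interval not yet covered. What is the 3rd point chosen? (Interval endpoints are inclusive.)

Sorted: [4,6] [3,8] [7,9] [8,11] [11,13] [12,17] [17,18] [18,19] [18,21] [22,23] [24,25] [24,28]
{[4,6],[3,8]} hit by 6; {[7,9],[8,11]} hit by 9; {[11,13],[12,17]} hit by 13; {[17,18],[18,19],[18,21]} hit by 18; {[22,23]} hit by 23; {[24,25],[24,28]} hit by 25.
Points: 6, 9, 13, 18, 23, 25 (6 total).

13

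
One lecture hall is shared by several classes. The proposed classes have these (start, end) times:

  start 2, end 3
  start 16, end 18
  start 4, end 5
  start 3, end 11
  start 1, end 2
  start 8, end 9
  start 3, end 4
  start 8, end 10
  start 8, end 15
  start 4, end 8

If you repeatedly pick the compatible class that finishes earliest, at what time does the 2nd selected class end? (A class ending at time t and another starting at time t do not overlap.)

Greedy by earliest finish: after sorting by end time, pick each interval compatible with the last pick.
By end time: (1,2), (2,3), (3,4), (4,5), (4,8), (8,9), (8,10), (3,11), (8,15), (16,18).
Pick (1,2); next start ≥ 2 → (2,3); next start ≥ 3 → (3,4); next start ≥ 4 → (4,5); next start ≥ 5 → (8,9); next start ≥ 9 → (16,18).
Selected: (1,2) (2,3) (3,4) (4,5) (8,9) (16,18)

3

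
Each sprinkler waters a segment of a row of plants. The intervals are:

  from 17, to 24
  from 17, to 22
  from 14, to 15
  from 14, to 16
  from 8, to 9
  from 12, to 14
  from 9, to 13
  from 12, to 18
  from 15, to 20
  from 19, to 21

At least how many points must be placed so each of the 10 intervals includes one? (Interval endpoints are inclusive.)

Sort by right endpoint; whenever an interval is uncovered, place a point at its right end.
Sorted: [8,9] [9,13] [12,14] [14,15] [14,16] [12,18] [15,20] [19,21] [17,22] [17,24]
{[8,9],[9,13]} hit by 9; {[12,14],[14,15],[14,16],[12,18]} hit by 14; {[15,20],[19,21],[17,22],[17,24]} hit by 20.
Points: 9, 14, 20 (3 total).

3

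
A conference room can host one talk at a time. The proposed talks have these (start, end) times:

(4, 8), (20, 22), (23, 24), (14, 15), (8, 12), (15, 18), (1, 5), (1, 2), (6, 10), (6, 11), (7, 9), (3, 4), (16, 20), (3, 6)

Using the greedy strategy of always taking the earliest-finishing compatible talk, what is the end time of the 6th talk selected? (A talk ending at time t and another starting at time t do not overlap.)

Sort by end time and greedily take each interval whose start is ≥ the last chosen end.
Sorted by end: (1,2)  (3,4)  (1,5)  (3,6)  (4,8)  (7,9)  (6,10)  (6,11)  (8,12)  (14,15)  (15,18)  (16,20)  (20,22)  (23,24)
take (1,2); take (3,4); skip (3,6); take (4,8); skip (7,9); skip (6,10); take (8,12); take (14,15); take (15,18); take (20,22); take (23,24).
Selected: (1,2) (3,4) (4,8) (8,12) (14,15) (15,18) (20,22) (23,24)

18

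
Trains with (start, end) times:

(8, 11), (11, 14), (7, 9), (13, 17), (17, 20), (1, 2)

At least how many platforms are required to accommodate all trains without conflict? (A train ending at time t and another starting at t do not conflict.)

starts: [1, 7, 8, 11, 13, 17]
ends:   [2, 9, 11, 14, 17, 20]
s1→1 e2→0 s7→1 s8→2  — peak 2.

2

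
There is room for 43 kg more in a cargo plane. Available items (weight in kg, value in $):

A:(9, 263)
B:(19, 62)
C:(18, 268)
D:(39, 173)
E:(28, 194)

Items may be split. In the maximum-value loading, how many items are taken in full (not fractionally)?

Ratios (sorted): A 29.22, C 14.89, E 6.93, D 4.44, B 3.26
take A (9 @ 263); take C (18 @ 268); take 16/28 of E → 110.86. Capacity used 43/43.
2 item(s) taken whole; one partial (take 16/28 of E).

2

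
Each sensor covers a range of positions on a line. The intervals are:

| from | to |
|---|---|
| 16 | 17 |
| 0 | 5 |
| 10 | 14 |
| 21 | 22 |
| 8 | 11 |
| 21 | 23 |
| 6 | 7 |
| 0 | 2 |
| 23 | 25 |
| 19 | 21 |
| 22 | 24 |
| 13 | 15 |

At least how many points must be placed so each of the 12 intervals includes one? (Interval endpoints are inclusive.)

Sort by right endpoint; whenever an interval is uncovered, place a point at its right end.
By right end: [0,2]  [0,5]  [6,7]  [8,11]  [10,14]  [13,15]  [16,17]  [19,21]  [21,22]  [21,23]  [22,24]  [23,25]
[0,2] uncovered → point at 2; [6,7] uncovered → point at 7; [8,11] uncovered → point at 11; [13,15] uncovered → point at 15; [16,17] uncovered → point at 17; [19,21] uncovered → point at 21; [22,24] uncovered → point at 24.
Points: 2, 7, 11, 15, 17, 21, 24 (7 total).

7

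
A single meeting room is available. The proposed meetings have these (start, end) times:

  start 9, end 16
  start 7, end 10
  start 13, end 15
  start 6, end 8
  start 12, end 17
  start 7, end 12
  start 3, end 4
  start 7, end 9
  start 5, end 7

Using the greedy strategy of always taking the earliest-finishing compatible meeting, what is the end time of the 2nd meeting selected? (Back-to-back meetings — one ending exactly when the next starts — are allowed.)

Sorted by end: (3,4)  (5,7)  (6,8)  (7,9)  (7,10)  (7,12)  (13,15)  (9,16)  (12,17)
take (3,4); take (5,7); skip (6,8); take (7,9); take (13,15); skip (9,16); skip (12,17).
Selected: (3,4) (5,7) (7,9) (13,15)

7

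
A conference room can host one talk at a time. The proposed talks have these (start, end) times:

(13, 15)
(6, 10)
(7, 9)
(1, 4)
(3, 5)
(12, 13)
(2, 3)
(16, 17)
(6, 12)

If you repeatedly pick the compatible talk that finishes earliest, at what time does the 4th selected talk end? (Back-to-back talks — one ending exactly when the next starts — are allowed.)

13

Sorted by end: (2,3)  (1,4)  (3,5)  (7,9)  (6,10)  (6,12)  (12,13)  (13,15)  (16,17)
take (2,3); take (3,5); take (7,9); skip (6,12); take (12,13); take (13,15); take (16,17).
Selected: (2,3) (3,5) (7,9) (12,13) (13,15) (16,17)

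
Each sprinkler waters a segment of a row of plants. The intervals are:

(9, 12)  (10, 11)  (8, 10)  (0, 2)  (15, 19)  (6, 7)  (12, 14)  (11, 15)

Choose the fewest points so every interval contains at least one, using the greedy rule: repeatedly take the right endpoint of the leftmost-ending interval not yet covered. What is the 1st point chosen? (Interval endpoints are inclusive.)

2

Sort by right endpoint; whenever an interval is uncovered, place a point at its right end.
Sorted: [0,2] [6,7] [8,10] [10,11] [9,12] [12,14] [11,15] [15,19]
{[0,2]} hit by 2; {[6,7]} hit by 7; {[8,10],[10,11],[9,12]} hit by 10; {[12,14],[11,15]} hit by 14; {[15,19]} hit by 19.
Points: 2, 7, 10, 14, 19 (5 total).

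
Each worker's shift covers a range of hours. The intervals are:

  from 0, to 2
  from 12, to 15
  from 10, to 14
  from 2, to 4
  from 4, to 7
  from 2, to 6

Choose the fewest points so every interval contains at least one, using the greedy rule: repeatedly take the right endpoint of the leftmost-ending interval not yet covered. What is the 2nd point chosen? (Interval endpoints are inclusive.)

7

Process intervals by earliest right end; each time one isn't hit yet, stab at its right endpoint.
By right end: [0,2]  [2,4]  [2,6]  [4,7]  [10,14]  [12,15]
[0,2] uncovered → point at 2; [4,7] uncovered → point at 7; [10,14] uncovered → point at 14.
Points: 2, 7, 14 (3 total).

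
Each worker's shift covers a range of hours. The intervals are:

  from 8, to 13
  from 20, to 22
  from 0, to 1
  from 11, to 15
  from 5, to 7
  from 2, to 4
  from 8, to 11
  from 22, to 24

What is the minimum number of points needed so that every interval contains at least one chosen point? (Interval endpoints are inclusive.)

Sorted: [0,1] [2,4] [5,7] [8,11] [8,13] [11,15] [20,22] [22,24]
{[0,1]} hit by 1; {[2,4]} hit by 4; {[5,7]} hit by 7; {[8,11],[8,13],[11,15]} hit by 11; {[20,22],[22,24]} hit by 22.
Points: 1, 4, 7, 11, 22 (5 total).

5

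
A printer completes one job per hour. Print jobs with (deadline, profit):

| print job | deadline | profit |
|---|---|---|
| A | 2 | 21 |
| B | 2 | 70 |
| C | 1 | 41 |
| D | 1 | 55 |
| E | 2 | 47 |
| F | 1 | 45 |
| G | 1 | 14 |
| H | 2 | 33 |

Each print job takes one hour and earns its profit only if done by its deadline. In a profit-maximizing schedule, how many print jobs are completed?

By profit: B(d2,70), D(d1,55), E(d2,47), F(d1,45), C(d1,41), H(d2,33), A(d2,21), G(d1,14)
B→slot 2; D→slot 1; E skipped; F skipped; C skipped; H skipped; A skipped; G skipped.
2 of 8 scheduled.

2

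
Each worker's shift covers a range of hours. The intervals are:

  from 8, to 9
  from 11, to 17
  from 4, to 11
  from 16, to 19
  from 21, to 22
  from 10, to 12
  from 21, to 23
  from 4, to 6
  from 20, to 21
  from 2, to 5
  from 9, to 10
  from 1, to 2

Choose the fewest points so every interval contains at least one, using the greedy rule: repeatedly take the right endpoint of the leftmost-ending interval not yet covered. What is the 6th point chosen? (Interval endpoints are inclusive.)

21

By right end: [1,2]  [2,5]  [4,6]  [8,9]  [9,10]  [4,11]  [10,12]  [11,17]  [16,19]  [20,21]  [21,22]  [21,23]
[1,2] uncovered → point at 2; [4,6] uncovered → point at 6; [8,9] uncovered → point at 9; [10,12] uncovered → point at 12; [16,19] uncovered → point at 19; [20,21] uncovered → point at 21.
Points: 2, 6, 9, 12, 19, 21 (6 total).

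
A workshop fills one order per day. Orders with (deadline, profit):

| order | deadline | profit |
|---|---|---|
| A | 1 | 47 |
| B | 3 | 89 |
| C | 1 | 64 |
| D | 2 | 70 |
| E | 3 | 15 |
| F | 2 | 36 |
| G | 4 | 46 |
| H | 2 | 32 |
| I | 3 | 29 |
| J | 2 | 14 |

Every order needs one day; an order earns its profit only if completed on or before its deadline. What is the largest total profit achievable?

Sort by profit descending; place each in the latest free slot ≤ its deadline.
Profit order: B=89 D=70 C=64 A=47 G=46 F=36 H=32 I=29 E=15 J=14
Assign: B→slot 3, D→slot 2, C→slot 1, A skipped, G→slot 4, F skipped, H skipped, I skipped, E skipped, J skipped.
Slots: [1:C] [2:D] [3:B] [4:G]
Profit = 64 + 70 + 89 + 46 = 269

269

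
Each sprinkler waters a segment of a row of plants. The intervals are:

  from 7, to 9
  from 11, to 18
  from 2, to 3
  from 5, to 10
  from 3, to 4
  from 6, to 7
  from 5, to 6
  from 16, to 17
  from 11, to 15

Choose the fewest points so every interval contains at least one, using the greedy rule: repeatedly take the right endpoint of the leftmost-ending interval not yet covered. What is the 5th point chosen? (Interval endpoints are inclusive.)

17

Sorted: [2,3] [3,4] [5,6] [6,7] [7,9] [5,10] [11,15] [16,17] [11,18]
{[2,3],[3,4]} hit by 3; {[5,6],[6,7]} hit by 6; {[7,9],[5,10]} hit by 9; {[11,15]} hit by 15; {[16,17],[11,18]} hit by 17.
Points: 3, 6, 9, 15, 17 (5 total).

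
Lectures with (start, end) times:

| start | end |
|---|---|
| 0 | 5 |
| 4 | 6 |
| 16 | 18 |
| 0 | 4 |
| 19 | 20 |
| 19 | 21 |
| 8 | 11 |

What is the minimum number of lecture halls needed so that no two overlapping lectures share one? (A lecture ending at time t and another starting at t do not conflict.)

The answer is the maximum number of intervals overlapping at any instant.
Events (time:±→running): 0:+→1 0:+→2 … peak 2.

2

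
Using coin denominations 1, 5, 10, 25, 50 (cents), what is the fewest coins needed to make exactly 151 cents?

4

151 = 3×50 + 1×1
Total coins = 3 + 1 = 4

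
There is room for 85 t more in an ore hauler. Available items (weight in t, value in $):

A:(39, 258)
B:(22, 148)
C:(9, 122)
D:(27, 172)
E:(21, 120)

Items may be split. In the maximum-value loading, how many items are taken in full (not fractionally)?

3

Ratios (sorted): C 13.56, B 6.73, A 6.62, D 6.37, E 5.71
take C (9 @ 122); take B (22 @ 148); take A (39 @ 258); take 15/27 of D → 95.56. Capacity used 85/85.
3 item(s) taken whole; one partial (take 15/27 of D).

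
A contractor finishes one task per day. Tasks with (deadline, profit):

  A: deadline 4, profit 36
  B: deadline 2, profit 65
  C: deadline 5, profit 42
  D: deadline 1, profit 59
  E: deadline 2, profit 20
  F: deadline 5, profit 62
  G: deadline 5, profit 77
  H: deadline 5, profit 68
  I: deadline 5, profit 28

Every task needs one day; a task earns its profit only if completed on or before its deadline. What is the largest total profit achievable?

331

Take jobs in profit order; each goes to the latest open slot no later than its deadline.
Profit order: G=77 H=68 B=65 F=62 D=59 C=42 A=36 I=28 E=20
Assign: G→slot 5, H→slot 4, B→slot 2, F→slot 3, D→slot 1, C skipped, A skipped, I skipped, E skipped.
Slots: [1:D] [2:B] [3:F] [4:H] [5:G]
Profit = 59 + 65 + 62 + 68 + 77 = 331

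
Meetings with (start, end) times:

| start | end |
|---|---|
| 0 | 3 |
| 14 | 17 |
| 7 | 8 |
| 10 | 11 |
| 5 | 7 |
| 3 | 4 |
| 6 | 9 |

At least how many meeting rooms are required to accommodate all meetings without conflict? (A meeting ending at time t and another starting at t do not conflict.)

2

Count concurrent intervals with a sweep; the peak is the room count.
Events (time:±→running): 0:+→1 3:-→0 3:+→1 4:-→0 5:+→1 6:+→2 … peak 2.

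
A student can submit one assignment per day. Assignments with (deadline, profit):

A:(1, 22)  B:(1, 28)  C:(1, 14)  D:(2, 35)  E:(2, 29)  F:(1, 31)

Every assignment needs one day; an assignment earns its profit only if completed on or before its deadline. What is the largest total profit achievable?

Sort by profit descending; place each in the latest free slot ≤ its deadline.
By profit: D(d2,35), F(d1,31), E(d2,29), B(d1,28), A(d1,22), C(d1,14)
D→slot 2; F→slot 1; E skipped; B skipped; A skipped; C skipped.
Profit = 31 + 35 = 66

66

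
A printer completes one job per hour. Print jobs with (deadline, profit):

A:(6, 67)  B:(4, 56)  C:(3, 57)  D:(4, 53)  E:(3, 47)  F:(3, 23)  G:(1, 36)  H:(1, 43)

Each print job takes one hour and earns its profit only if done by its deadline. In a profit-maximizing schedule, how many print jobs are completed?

5

Take jobs in profit order; each goes to the latest open slot no later than its deadline.
By profit: A(d6,67), C(d3,57), B(d4,56), D(d4,53), E(d3,47), H(d1,43), G(d1,36), F(d3,23)
A→slot 6; C→slot 3; B→slot 4; D→slot 2; E→slot 1; H skipped; G skipped; F skipped.
5 of 8 scheduled.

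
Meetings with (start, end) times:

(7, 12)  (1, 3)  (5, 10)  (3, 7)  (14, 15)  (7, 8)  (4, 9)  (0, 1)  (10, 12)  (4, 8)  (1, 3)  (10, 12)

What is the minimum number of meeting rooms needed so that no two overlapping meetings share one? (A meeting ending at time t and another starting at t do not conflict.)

5

starts: [0, 1, 1, 3, 4, 4, 5, 7, 7, 10, 10, 14]
ends:   [1, 3, 3, 7, 8, 8, 9, 10, 12, 12, 12, 15]
s0→1 e1→0 s1→1 s1→2 e3→1 e3→0 s3→1 s4→2 s4→3 s5→4 e7→3 s7→4 s7→5  — peak 5.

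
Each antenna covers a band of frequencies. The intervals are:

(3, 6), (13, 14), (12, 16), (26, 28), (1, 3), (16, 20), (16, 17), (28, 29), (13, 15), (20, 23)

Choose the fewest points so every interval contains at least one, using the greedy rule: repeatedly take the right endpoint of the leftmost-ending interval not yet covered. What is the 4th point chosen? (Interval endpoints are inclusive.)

23

Process intervals by earliest right end; each time one isn't hit yet, stab at its right endpoint.
By right end: [1,3]  [3,6]  [13,14]  [13,15]  [12,16]  [16,17]  [16,20]  [20,23]  [26,28]  [28,29]
[1,3] uncovered → point at 3; [13,14] uncovered → point at 14; [16,17] uncovered → point at 17; [20,23] uncovered → point at 23; [26,28] uncovered → point at 28.
Points: 3, 14, 17, 23, 28 (5 total).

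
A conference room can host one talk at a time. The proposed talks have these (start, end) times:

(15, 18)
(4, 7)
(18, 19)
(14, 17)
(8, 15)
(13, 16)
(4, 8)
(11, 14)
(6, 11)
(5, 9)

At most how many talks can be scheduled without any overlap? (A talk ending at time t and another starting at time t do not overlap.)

Order by finish time; keep every interval that doesn't clash with the previous kept one.
By end time: (4,7), (4,8), (5,9), (6,11), (11,14), (8,15), (13,16), (14,17), (15,18), (18,19).
Pick (4,7); next start ≥ 7 → (11,14); next start ≥ 14 → (14,17); next start ≥ 17 → (18,19).
Selected 4 talks.

4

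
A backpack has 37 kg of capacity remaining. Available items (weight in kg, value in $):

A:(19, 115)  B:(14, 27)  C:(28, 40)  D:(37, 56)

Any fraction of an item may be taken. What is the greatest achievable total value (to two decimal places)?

Ratios (sorted): A 6.05, B 1.93, D 1.51, C 1.43
take A (19 @ 115); take B (14 @ 27); take 4/37 of D → 6.05. Capacity used 37/37.
Total value = 148.05

148.05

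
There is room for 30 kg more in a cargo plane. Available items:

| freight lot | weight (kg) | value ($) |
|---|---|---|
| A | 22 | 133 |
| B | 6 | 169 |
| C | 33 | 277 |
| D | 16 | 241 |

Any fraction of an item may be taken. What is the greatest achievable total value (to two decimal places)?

477.15

Ratios (sorted): B 28.17, D 15.06, C 8.39, A 6.05
take B (6 @ 169); take D (16 @ 241); take 8/33 of C → 67.15. Capacity used 30/30.
Total value = 477.15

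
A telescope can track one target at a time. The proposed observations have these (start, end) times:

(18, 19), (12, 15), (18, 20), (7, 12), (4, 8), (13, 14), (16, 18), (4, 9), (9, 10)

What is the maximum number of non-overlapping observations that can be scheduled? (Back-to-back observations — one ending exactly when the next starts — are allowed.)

5

By end time: (4,8), (4,9), (9,10), (7,12), (13,14), (12,15), (16,18), (18,19), (18,20).
Pick (4,8); next start ≥ 8 → (9,10); next start ≥ 10 → (13,14); next start ≥ 14 → (16,18); next start ≥ 18 → (18,19).
Selected 5 observations.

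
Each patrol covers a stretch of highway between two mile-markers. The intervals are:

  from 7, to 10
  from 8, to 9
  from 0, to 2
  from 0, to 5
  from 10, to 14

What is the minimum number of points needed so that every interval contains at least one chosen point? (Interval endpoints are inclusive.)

Sort by right endpoint; whenever an interval is uncovered, place a point at its right end.
By right end: [0,2]  [0,5]  [8,9]  [7,10]  [10,14]
[0,2] uncovered → point at 2; [8,9] uncovered → point at 9; [10,14] uncovered → point at 14.
Points: 2, 9, 14 (3 total).

3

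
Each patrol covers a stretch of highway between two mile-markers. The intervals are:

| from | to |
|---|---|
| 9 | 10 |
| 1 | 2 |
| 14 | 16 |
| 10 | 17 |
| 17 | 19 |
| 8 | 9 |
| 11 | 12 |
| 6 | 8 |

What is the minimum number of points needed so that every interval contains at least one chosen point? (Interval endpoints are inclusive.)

Process intervals by earliest right end; each time one isn't hit yet, stab at its right endpoint.
Sorted: [1,2] [6,8] [8,9] [9,10] [11,12] [14,16] [10,17] [17,19]
{[1,2]} hit by 2; {[6,8],[8,9]} hit by 8; {[9,10]} hit by 10; {[11,12]} hit by 12; {[14,16],[10,17]} hit by 16; {[17,19]} hit by 19.
Points: 2, 8, 10, 12, 16, 19 (6 total).

6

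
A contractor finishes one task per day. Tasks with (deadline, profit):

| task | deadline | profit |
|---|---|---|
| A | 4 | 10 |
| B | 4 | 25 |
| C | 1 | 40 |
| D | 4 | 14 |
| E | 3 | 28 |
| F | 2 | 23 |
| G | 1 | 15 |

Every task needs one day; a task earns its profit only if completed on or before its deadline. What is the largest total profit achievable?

Sort by profit descending; place each in the latest free slot ≤ its deadline.
Profit order: C=40 E=28 B=25 F=23 G=15 D=14 A=10
Assign: C→slot 1, E→slot 3, B→slot 4, F→slot 2, G skipped, D skipped, A skipped.
Slots: [1:C] [2:F] [3:E] [4:B]
Profit = 40 + 23 + 28 + 25 = 116

116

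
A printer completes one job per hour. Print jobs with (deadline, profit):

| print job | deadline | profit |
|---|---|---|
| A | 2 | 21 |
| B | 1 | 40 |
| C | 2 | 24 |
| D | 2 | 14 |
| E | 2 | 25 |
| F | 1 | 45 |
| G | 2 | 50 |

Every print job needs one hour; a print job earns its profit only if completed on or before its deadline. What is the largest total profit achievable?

Take jobs in profit order; each goes to the latest open slot no later than its deadline.
Profit order: G=50 F=45 B=40 E=25 C=24 A=21 D=14
Assign: G→slot 2, F→slot 1, B skipped, E skipped, C skipped, A skipped, D skipped.
Slots: [1:F] [2:G]
Profit = 45 + 50 = 95

95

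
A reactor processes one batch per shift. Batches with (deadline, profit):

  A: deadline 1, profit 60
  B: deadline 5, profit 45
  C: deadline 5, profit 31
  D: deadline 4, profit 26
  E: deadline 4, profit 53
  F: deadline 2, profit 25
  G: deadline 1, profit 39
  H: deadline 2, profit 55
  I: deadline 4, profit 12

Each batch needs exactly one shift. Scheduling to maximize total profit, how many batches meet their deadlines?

5

Take jobs in profit order; each goes to the latest open slot no later than its deadline.
Profit order: A=60 H=55 E=53 B=45 G=39 C=31 D=26 F=25 I=12
Assign: A→slot 1, H→slot 2, E→slot 4, B→slot 5, G skipped, C→slot 3, D skipped, F skipped, I skipped.
Slots: [1:A] [2:H] [3:C] [4:E] [5:B]
5 of 9 scheduled.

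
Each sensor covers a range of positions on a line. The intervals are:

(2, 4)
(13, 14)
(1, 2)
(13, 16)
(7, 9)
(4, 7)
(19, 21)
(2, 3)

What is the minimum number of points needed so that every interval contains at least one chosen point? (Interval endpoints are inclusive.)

Process intervals by earliest right end; each time one isn't hit yet, stab at its right endpoint.
Sorted: [1,2] [2,3] [2,4] [4,7] [7,9] [13,14] [13,16] [19,21]
{[1,2],[2,3],[2,4]} hit by 2; {[4,7],[7,9]} hit by 7; {[13,14],[13,16]} hit by 14; {[19,21]} hit by 21.
Points: 2, 7, 14, 21 (4 total).

4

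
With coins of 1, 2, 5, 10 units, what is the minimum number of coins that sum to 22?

22 = 2×10 + 1×2
Total coins = 2 + 1 = 3

3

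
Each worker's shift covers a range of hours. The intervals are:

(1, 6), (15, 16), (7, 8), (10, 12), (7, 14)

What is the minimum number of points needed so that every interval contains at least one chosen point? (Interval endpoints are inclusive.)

By right end: [1,6]  [7,8]  [10,12]  [7,14]  [15,16]
[1,6] uncovered → point at 6; [7,8] uncovered → point at 8; [10,12] uncovered → point at 12; [15,16] uncovered → point at 16.
Points: 6, 8, 12, 16 (4 total).

4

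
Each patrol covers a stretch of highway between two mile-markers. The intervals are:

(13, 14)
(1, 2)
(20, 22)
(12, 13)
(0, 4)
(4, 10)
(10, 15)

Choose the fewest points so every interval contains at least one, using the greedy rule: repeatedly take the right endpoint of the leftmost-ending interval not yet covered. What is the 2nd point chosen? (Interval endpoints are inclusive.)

10

By right end: [1,2]  [0,4]  [4,10]  [12,13]  [13,14]  [10,15]  [20,22]
[1,2] uncovered → point at 2; [4,10] uncovered → point at 10; [12,13] uncovered → point at 13; [20,22] uncovered → point at 22.
Points: 2, 10, 13, 22 (4 total).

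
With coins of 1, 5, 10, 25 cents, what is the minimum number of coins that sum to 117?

8

Greedy: take as many of the largest coin as possible, then repeat with the remainder.
117 = 4×25 + 1×10 + 1×5 + 2×1
Total coins = 4 + 1 + 1 + 2 = 8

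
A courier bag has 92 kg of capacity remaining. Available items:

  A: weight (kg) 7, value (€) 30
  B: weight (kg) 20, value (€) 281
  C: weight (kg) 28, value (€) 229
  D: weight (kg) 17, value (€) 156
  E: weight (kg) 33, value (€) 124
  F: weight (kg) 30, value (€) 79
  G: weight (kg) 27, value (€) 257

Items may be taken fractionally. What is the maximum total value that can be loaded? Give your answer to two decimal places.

923.00

Order: B (281/20=14.05) > G (257/27=9.52) > D (156/17=9.18) > C (229/28=8.18) > A (30/7=4.29) > E (124/33=3.76) > F (79/30=2.63)
Fill: take B (20 @ 281) → take G (27 @ 257) → take D (17 @ 156) → take C (28 @ 229); 92/92 used.
Total value = 923.00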